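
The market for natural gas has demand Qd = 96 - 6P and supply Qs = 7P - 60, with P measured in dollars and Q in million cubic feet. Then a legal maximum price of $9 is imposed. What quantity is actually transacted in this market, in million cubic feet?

Setting quantity demanded equal to quantity supplied, 96 - 6P = 7P - 60, gives P* = 12 and Q* = 24.
The ceiling of 9 is below the equilibrium price 12, so it binds.
At P = 9: Qd = 96 - 6·9 = 42 and Qs = 7·9 - 60 = 3.
The quantity actually transacted is the short side, supply: 3.

3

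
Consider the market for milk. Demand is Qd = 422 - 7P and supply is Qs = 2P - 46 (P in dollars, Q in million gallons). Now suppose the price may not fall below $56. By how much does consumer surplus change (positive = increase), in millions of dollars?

-176

Without the control the market clears where 422 - 7P = 2P - 46, i.e. P* = 52 and Q* = 58.
The floor of 56 is above the equilibrium price 52, so it binds.
At P = 56: Qd = 422 - 7·56 = 30 and Qs = 2·56 - 46 = 66.
Consumer surplus without the control is ½ · (422/7 - 52) · 58 = 1682/7.
With the floor, consumers buy 30 units at 56, so CS = ½ · (422/7 - 56) · 30 = 450/7.
Change in consumer surplus = 450/7 - 1682/7 = -176.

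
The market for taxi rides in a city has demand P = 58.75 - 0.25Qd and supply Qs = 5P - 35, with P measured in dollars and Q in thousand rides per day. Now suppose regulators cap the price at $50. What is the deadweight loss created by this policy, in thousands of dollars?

Rearranging demand gives Qd = 235 - 4P. In a free market, 235 - 4P = 5P - 35 gives the equilibrium P* = 30, Q* = 115.
Since 50 is above P* = 30, the ceiling does not bind and the free-market outcome prevails.
Since the control does not bind, no trades are prevented and deadweight loss is zero.

0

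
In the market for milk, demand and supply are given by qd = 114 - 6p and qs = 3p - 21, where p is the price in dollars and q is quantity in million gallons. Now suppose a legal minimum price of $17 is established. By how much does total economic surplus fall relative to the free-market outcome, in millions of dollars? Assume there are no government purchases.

Setting quantity demanded equal to quantity supplied, 114 - 6p = 3p - 21, gives p* = 15 and q* = 24.
Since 17 > 15, the floor is binding.
At p = 17: qd = 114 - 6·17 = 12 and qs = 3·17 - 21 = 30.
Quantity traded falls to 12. At q = 12 the demand price is (114 - 12)/6 = 17 and the supply price is (21 + 12)/3 = 11.
Deadweight loss = ½ · (17 - 11) · (24 - 12) = ½ · 6 · 12 = 36.

36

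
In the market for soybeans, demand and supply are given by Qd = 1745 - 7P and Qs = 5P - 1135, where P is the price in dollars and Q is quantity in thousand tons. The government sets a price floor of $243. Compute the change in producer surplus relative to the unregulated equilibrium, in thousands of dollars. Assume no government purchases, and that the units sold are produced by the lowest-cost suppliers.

Equilibrium: 1745 - 7P = 5P - 1135, so 2880 = 12P and P* = 240, Q* = 65.
Since 243 > 240, the floor is binding.
At P = 243: Qd = 1745 - 7·243 = 44 and Qs = 5·243 - 1135 = 80.
Producer surplus without the control is ½ · (240 - 227) · 65 = 422.5.
With the floor, 44 units are sold at 243. The supply price at Q = 44 is 235.8, so PS = ½ · [(243 - 227) + (243 - 235.8)] · 44 = 510.4.
Change in producer surplus = 510.4 - 422.5 = 87.9.

87.9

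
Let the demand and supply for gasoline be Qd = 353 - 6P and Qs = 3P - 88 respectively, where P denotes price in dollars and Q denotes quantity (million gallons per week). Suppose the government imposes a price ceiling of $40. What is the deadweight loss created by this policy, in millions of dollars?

182.25

In a free market, 353 - 6P = 3P - 88 gives the equilibrium P* = 49, Q* = 59.
Because the ceiling (40) lies below the market-clearing price, it is binding.
At P = 40: Qd = 353 - 6·40 = 113 and Qs = 3·40 - 88 = 32.
Quantity traded falls to 32. At Q = 32 the demand price is (353 - 32)/6 = 53.5 and the supply price is (88 + 32)/3 = 40.
Deadweight loss = ½ · (53.5 - 40) · (59 - 32) = ½ · 13.5 · 27 = 182.25.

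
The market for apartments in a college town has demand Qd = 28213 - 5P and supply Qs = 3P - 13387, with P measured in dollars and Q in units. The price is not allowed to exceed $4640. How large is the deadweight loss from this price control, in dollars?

752640

In a free market, 28213 - 5P = 3P - 13387 gives the equilibrium P* = 5200, Q* = 2213.
Since 4640 < 5200, the ceiling is binding.
At P = 4640: Qd = 28213 - 5·4640 = 5013 and Qs = 3·4640 - 13387 = 533.
Quantity traded falls to 533. At Q = 533 the demand price is (28213 - 533)/5 = 5536 and the supply price is (13387 + 533)/3 = 4640.
Deadweight loss = ½ · (5536 - 4640) · (2213 - 533) = ½ · 896 · 1680 = 752640.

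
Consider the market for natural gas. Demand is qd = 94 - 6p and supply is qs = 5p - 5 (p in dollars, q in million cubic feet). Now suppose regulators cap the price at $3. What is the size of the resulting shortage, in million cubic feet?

In a free market, 94 - 6p = 5p - 5 gives the equilibrium p* = 9, q* = 40.
Because the ceiling (3) lies below the market-clearing price, it is binding.
At p = 3: qd = 94 - 6·3 = 76 and qs = 5·3 - 5 = 10.
Shortage = qd - qs = 76 - 10 = 66.

66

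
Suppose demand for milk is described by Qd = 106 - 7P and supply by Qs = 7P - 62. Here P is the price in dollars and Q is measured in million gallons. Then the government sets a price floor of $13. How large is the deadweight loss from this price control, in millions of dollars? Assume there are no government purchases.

7

Setting quantity demanded equal to quantity supplied, 106 - 7P = 7P - 62, gives P* = 12 and Q* = 22.
Since 13 > 12, the floor is binding.
At P = 13: Qd = 106 - 7·13 = 15 and Qs = 7·13 - 62 = 29.
Quantity traded falls to 15. At Q = 15 the demand price is (106 - 15)/7 = 13 and the supply price is (62 + 15)/7 = 11.
Deadweight loss = ½ · (13 - 11) · (22 - 15) = ½ · 2 · 7 = 7.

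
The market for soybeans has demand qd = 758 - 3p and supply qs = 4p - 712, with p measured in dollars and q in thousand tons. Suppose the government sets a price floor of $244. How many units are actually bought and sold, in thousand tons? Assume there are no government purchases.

26

Without the control the market clears where 758 - 3p = 4p - 712, i.e. p* = 210 and q* = 128.
The floor of 244 is above the equilibrium price 210, so it binds.
At p = 244: qd = 758 - 3·244 = 26 and qs = 4·244 - 712 = 264.
The quantity actually transacted is the short side, demand: 26.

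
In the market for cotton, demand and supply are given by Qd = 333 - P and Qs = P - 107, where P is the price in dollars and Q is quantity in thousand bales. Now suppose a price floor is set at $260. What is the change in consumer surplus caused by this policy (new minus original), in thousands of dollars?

In a free market, 333 - P = P - 107 gives the equilibrium P* = 220, Q* = 113.
Because the floor (260) lies above the market-clearing price, it is binding.
At P = 260: Qd = 333 - 260 = 73 and Qs = 260 - 107 = 153.
Consumer surplus without the control is ½ · (333 - 220) · 113 = 6384.5.
With the floor, consumers buy 73 units at 260, so CS = ½ · (333 - 260) · 73 = 2664.5.
Change in consumer surplus = 2664.5 - 6384.5 = -3720.

-3720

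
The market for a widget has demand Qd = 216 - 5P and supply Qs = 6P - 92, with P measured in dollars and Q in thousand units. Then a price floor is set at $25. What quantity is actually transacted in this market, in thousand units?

In a free market, 216 - 5P = 6P - 92 gives the equilibrium P* = 28, Q* = 76.
Since 25 is below P* = 28, the floor does not bind and the free-market outcome prevails.

76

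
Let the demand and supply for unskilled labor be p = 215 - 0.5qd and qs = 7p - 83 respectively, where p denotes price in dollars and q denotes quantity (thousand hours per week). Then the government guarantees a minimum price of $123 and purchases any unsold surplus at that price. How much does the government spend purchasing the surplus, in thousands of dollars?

Rearranging demand gives qd = 430 - 2p. Setting quantity demanded equal to quantity supplied, 430 - 2p = 7p - 83, gives p* = 57 and q* = 316.
Since 123 > 57, the floor is binding.
At p = 123: qd = 430 - 2·123 = 184 and qs = 7·123 - 83 = 778.
Surplus = qs - qd = 594.
Government expenditure = surplus × support price = 594 × 123 = 73062.

73062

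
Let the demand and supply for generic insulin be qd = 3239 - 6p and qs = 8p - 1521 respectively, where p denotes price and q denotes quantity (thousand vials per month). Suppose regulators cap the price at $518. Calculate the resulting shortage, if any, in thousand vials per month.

0

Equilibrium: 3239 - 6p = 8p - 1521, so 4760 = 14p and p* = 340, q* = 1199.
The ceiling of 518 is above the equilibrium price 340, so it is not binding; the market clears at p* = 340, q* = 1199.
Since the control does not bind, there is no shortage.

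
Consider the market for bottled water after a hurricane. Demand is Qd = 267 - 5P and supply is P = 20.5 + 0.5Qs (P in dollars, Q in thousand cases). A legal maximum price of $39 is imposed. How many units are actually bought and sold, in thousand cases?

Rearranging supply gives Qs = 2P - 41. Equilibrium: 267 - 5P = 2P - 41, so 308 = 7P and P* = 44, Q* = 47.
Because the ceiling (39) lies below the market-clearing price, it is binding.
At P = 39: Qd = 267 - 5·39 = 72 and Qs = 2·39 - 41 = 37.
The quantity actually transacted is the short side, supply: 37.

37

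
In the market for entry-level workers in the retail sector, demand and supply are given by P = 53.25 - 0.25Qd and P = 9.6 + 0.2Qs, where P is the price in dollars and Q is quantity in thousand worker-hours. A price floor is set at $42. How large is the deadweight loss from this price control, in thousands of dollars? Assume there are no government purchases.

Rearranging demand gives Qd = 213 - 4P; rearranging supply gives Qs = 5P - 48. In a free market, 213 - 4P = 5P - 48 gives the equilibrium P* = 29, Q* = 97.
The floor of 42 is above the equilibrium price 29, so it binds.
At P = 42: Qd = 213 - 4·42 = 45 and Qs = 5·42 - 48 = 162.
Quantity traded falls to 45. At Q = 45 the demand price is (213 - 45)/4 = 42 and the supply price is (48 + 45)/5 = 18.6.
Deadweight loss = ½ · (42 - 18.6) · (97 - 45) = ½ · 23.4 · 52 = 608.4.

608.4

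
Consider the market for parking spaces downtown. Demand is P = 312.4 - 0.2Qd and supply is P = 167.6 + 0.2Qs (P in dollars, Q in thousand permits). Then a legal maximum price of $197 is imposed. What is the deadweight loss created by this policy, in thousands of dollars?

Rearranging demand gives Qd = 1562 - 5P; rearranging supply gives Qs = 5P - 838. Equilibrium: 1562 - 5P = 5P - 838, so 2400 = 10P and P* = 240, Q* = 362.
The ceiling of 197 is below the equilibrium price 240, so it binds.
At P = 197: Qd = 1562 - 5·197 = 577 and Qs = 5·197 - 838 = 147.
Quantity traded falls to 147. At Q = 147 the demand price is (1562 - 147)/5 = 283 and the supply price is (838 + 147)/5 = 197.
Deadweight loss = ½ · (283 - 197) · (362 - 147) = ½ · 86 · 215 = 9245.

9245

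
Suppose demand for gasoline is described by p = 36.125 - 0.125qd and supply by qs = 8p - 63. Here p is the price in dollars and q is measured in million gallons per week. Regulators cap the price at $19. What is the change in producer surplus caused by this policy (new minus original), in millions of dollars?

-303

Rearranging demand gives qd = 289 - 8p. In a free market, 289 - 8p = 8p - 63 gives the equilibrium p* = 22, q* = 113.
The ceiling of 19 is below the equilibrium price 22, so it binds.
At p = 19: qd = 289 - 8·19 = 137 and qs = 8·19 - 63 = 89.
Producer surplus without the control is ½ · (22 - 7.875) · 113 = 798.0625.
With the ceiling, producers sell 89 units at 19, so PS = ½ · (19 - 7.875) · 89 = 495.0625.
Change in producer surplus = 495.0625 - 798.0625 = -303.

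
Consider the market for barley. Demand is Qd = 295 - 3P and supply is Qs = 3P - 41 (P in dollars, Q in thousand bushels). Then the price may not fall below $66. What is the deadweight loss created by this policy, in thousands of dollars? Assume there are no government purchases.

Setting quantity demanded equal to quantity supplied, 295 - 3P = 3P - 41, gives P* = 56 and Q* = 127.
The floor of 66 is above the equilibrium price 56, so it binds.
At P = 66: Qd = 295 - 3·66 = 97 and Qs = 3·66 - 41 = 157.
Quantity traded falls to 97. At Q = 97 the demand price is (295 - 97)/3 = 66 and the supply price is (41 + 97)/3 = 46.
Deadweight loss = ½ · (66 - 46) · (127 - 97) = ½ · 20 · 30 = 300.

300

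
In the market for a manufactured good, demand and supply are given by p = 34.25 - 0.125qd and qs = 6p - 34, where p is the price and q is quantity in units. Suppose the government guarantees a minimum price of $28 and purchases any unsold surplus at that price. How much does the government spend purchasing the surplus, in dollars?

2352

Rearranging demand gives qd = 274 - 8p. Without the control the market clears where 274 - 8p = 6p - 34, i.e. p* = 22 and q* = 98.
The floor of 28 is above the equilibrium price 22, so it binds.
At p = 28: qd = 274 - 8·28 = 50 and qs = 6·28 - 34 = 134.
Surplus = qs - qd = 84.
Government expenditure = surplus × support price = 84 × 28 = 2352.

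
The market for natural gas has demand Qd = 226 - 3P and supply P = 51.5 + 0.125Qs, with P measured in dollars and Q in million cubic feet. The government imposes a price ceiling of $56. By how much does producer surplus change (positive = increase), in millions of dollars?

Rearranging supply gives Qs = 8P - 412. Without the control the market clears where 226 - 3P = 8P - 412, i.e. P* = 58 and Q* = 52.
Since 56 < 58, the ceiling is binding.
At P = 56: Qd = 226 - 3·56 = 58 and Qs = 8·56 - 412 = 36.
Producer surplus without the control is ½ · (58 - 51.5) · 52 = 169.
With the ceiling, producers sell 36 units at 56, so PS = ½ · (56 - 51.5) · 36 = 81.
Change in producer surplus = 81 - 169 = -88.

-88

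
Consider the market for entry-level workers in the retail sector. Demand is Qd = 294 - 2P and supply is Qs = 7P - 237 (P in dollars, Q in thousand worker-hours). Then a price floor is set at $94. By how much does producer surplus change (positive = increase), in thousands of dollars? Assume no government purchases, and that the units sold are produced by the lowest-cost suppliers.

3360

Setting quantity demanded equal to quantity supplied, 294 - 2P = 7P - 237, gives P* = 59 and Q* = 176.
Because the floor (94) lies above the market-clearing price, it is binding.
At P = 94: Qd = 294 - 2·94 = 106 and Qs = 7·94 - 237 = 421.
Producer surplus without the control is ½ · (59 - 237/7) · 176 = 15488/7.
With the floor, 106 units are sold at 94. The supply price at Q = 106 is 49, so PS = ½ · [(94 - 237/7) + (94 - 49)] · 106 = 39008/7.
Change in producer surplus = 39008/7 - 15488/7 = 3360.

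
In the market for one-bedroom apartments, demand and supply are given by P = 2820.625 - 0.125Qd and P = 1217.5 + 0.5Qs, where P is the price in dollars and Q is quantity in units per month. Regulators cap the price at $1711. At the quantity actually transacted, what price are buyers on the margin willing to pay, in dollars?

2697.25

Rearranging demand gives Qd = 22565 - 8P; rearranging supply gives Qs = 2P - 2435. Equilibrium: 22565 - 8P = 2P - 2435, so 25000 = 10P and P* = 2500, Q* = 2565.
Since 1711 < 2500, the ceiling is binding.
At P = 1711: Qd = 22565 - 8·1711 = 8877 and Qs = 2·1711 - 2435 = 987.
Only 987 units reach the market. On the demand curve, the marginal buyer's willingness to pay at Q = 987 is (22565 - 987)/8 = 2697.25.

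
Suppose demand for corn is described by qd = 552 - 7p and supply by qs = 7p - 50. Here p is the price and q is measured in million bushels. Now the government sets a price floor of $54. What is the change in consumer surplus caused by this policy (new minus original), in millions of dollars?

Equilibrium: 552 - 7p = 7p - 50, so 602 = 14p and p* = 43, q* = 251.
Because the floor (54) lies above the market-clearing price, it is binding.
At p = 54: qd = 552 - 7·54 = 174 and qs = 7·54 - 50 = 328.
Consumer surplus without the control is ½ · (552/7 - 43) · 251 = 63001/14.
With the floor, consumers buy 174 units at 54, so CS = ½ · (552/7 - 54) · 174 = 15138/7.
Change in consumer surplus = 15138/7 - 63001/14 = -2337.5.

-2337.5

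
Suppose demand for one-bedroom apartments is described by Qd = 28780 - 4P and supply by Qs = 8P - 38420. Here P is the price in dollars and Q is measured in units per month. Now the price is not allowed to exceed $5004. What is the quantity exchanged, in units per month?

Setting quantity demanded equal to quantity supplied, 28780 - 4P = 8P - 38420, gives P* = 5600 and Q* = 6380.
Because the ceiling (5004) lies below the market-clearing price, it is binding.
At P = 5004: Qd = 28780 - 4·5004 = 8764 and Qs = 8·5004 - 38420 = 1612.
The quantity actually transacted is the short side, supply: 1612.

1612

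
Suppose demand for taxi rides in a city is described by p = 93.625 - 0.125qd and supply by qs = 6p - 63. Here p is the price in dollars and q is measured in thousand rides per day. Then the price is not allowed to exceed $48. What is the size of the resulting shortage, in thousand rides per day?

Rearranging demand gives qd = 749 - 8p. Equilibrium: 749 - 8p = 6p - 63, so 812 = 14p and p* = 58, q* = 285.
Since 48 < 58, the ceiling is binding.
At p = 48: qd = 749 - 8·48 = 365 and qs = 6·48 - 63 = 225.
Shortage = qd - qs = 365 - 225 = 140.

140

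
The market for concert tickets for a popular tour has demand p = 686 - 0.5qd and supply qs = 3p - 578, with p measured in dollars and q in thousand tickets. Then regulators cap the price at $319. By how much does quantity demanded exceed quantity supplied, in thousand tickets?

Rearranging demand gives qd = 1372 - 2p. In a free market, 1372 - 2p = 3p - 578 gives the equilibrium p* = 390, q* = 592.
Because the ceiling (319) lies below the market-clearing price, it is binding.
At p = 319: qd = 1372 - 2·319 = 734 and qs = 3·319 - 578 = 379.
Shortage = qd - qs = 734 - 379 = 355.

355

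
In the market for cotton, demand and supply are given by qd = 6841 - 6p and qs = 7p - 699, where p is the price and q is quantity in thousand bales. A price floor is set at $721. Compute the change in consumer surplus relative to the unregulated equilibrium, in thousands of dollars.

Equilibrium: 6841 - 6p = 7p - 699, so 7540 = 13p and p* = 580, q* = 3361.
Because the floor (721) lies above the market-clearing price, it is binding.
At p = 721: qd = 6841 - 6·721 = 2515 and qs = 7·721 - 699 = 4348.
Consumer surplus without the control is ½ · (6841/6 - 580) · 3361 = 11296321/12.
With the floor, consumers buy 2515 units at 721, so CS = ½ · (6841/6 - 721) · 2515 = 6325225/12.
Change in consumer surplus = 6325225/12 - 11296321/12 = -414258.

-414258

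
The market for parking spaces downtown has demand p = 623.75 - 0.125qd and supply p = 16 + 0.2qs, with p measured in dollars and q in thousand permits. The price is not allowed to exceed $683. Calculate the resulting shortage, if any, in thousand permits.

Rearranging demand gives qd = 4990 - 8p; rearranging supply gives qs = 5p - 80. In a free market, 4990 - 8p = 5p - 80 gives the equilibrium p* = 390, q* = 1870.
Since 683 is above p* = 390, the ceiling does not bind and the free-market outcome prevails.
Since the control does not bind, there is no shortage.

0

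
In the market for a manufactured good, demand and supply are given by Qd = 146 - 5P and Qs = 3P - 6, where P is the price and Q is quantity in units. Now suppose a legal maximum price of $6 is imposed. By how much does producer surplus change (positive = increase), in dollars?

-409.5

Without the control the market clears where 146 - 5P = 3P - 6, i.e. P* = 19 and Q* = 51.
Because the ceiling (6) lies below the market-clearing price, it is binding.
At P = 6: Qd = 146 - 5·6 = 116 and Qs = 3·6 - 6 = 12.
Producer surplus without the control is ½ · (19 - 2) · 51 = 433.5.
With the ceiling, producers sell 12 units at 6, so PS = ½ · (6 - 2) · 12 = 24.
Change in producer surplus = 24 - 433.5 = -409.5.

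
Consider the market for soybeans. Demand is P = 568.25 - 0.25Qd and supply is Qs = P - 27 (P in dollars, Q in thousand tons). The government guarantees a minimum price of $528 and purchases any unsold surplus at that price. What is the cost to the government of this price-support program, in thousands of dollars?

Rearranging demand gives Qd = 2273 - 4P. Setting quantity demanded equal to quantity supplied, 2273 - 4P = P - 27, gives P* = 460 and Q* = 433.
Since 528 > 460, the floor is binding.
At P = 528: Qd = 2273 - 4·528 = 161 and Qs = 528 - 27 = 501.
Surplus = Qs - Qd = 340.
Government expenditure = surplus × support price = 340 × 528 = 179520.

179520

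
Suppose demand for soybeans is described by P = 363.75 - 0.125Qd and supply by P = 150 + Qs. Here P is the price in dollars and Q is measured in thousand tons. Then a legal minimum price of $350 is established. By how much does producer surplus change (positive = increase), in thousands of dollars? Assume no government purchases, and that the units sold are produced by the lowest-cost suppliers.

Rearranging demand gives Qd = 2910 - 8P; rearranging supply gives Qs = P - 150. Setting quantity demanded equal to quantity supplied, 2910 - 8P = P - 150, gives P* = 340 and Q* = 190.
Because the floor (350) lies above the market-clearing price, it is binding.
At P = 350: Qd = 2910 - 8·350 = 110 and Qs = 350 - 150 = 200.
Producer surplus without the control is ½ · (340 - 150) · 190 = 18050.
With the floor, 110 units are sold at 350. The supply price at Q = 110 is 260, so PS = ½ · [(350 - 150) + (350 - 260)] · 110 = 15950.
Change in producer surplus = 15950 - 18050 = -2100.

-2100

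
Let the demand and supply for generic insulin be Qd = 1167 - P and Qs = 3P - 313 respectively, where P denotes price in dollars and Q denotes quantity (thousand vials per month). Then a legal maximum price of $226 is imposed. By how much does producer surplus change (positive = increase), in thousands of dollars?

Without the control the market clears where 1167 - P = 3P - 313, i.e. P* = 370 and Q* = 797.
Since 226 < 370, the ceiling is binding.
At P = 226: Qd = 1167 - 226 = 941 and Qs = 3·226 - 313 = 365.
Producer surplus without the control is ½ · (370 - 313/3) · 797 = 635209/6.
With the ceiling, producers sell 365 units at 226, so PS = ½ · (226 - 313/3) · 365 = 133225/6.
Change in producer surplus = 133225/6 - 635209/6 = -83664.

-83664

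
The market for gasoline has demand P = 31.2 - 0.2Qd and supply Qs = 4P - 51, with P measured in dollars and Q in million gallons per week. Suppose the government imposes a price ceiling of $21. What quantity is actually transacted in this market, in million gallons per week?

33

Rearranging demand gives Qd = 156 - 5P. In a free market, 156 - 5P = 4P - 51 gives the equilibrium P* = 23, Q* = 41.
Since 21 < 23, the ceiling is binding.
At P = 21: Qd = 156 - 5·21 = 51 and Qs = 4·21 - 51 = 33.
The quantity actually transacted is the short side, supply: 33.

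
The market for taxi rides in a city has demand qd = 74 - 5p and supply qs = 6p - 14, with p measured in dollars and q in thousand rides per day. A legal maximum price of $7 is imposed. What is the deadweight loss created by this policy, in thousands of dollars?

6.6

Equilibrium: 74 - 5p = 6p - 14, so 88 = 11p and p* = 8, q* = 34.
The ceiling of 7 is below the equilibrium price 8, so it binds.
At p = 7: qd = 74 - 5·7 = 39 and qs = 6·7 - 14 = 28.
Quantity traded falls to 28. At q = 28 the demand price is (74 - 28)/5 = 9.2 and the supply price is (14 + 28)/6 = 7.
Deadweight loss = ½ · (9.2 - 7) · (34 - 28) = ½ · 2.2 · 6 = 6.6.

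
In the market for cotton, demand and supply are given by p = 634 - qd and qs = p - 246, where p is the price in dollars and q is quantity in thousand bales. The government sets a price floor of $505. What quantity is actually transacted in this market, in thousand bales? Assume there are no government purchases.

Rearranging demand gives qd = 634 - p. Without the control the market clears where 634 - p = p - 246, i.e. p* = 440 and q* = 194.
Since 505 > 440, the floor is binding.
At p = 505: qd = 634 - 505 = 129 and qs = 505 - 246 = 259.
The quantity actually transacted is the short side, demand: 129.

129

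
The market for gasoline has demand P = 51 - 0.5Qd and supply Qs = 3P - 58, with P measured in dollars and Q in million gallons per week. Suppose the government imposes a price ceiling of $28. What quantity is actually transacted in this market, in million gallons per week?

Rearranging demand gives Qd = 102 - 2P. Setting quantity demanded equal to quantity supplied, 102 - 2P = 3P - 58, gives P* = 32 and Q* = 38.
Since 28 < 32, the ceiling is binding.
At P = 28: Qd = 102 - 2·28 = 46 and Qs = 3·28 - 58 = 26.
The quantity actually transacted is the short side, supply: 26.

26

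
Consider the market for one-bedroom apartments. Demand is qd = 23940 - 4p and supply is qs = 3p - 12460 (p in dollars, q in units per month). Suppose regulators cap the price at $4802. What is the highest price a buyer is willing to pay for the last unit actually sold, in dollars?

5498.5

In a free market, 23940 - 4p = 3p - 12460 gives the equilibrium p* = 5200, q* = 3140.
Since 4802 < 5200, the ceiling is binding.
At p = 4802: qd = 23940 - 4·4802 = 4732 and qs = 3·4802 - 12460 = 1946.
Only 1946 units reach the market. On the demand curve, the marginal buyer's willingness to pay at q = 1946 is (23940 - 1946)/4 = 5498.5.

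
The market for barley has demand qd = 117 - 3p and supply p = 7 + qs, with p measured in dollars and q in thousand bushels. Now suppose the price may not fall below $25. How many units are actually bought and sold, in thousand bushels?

24

Rearranging supply gives qs = p - 7. In a free market, 117 - 3p = p - 7 gives the equilibrium p* = 31, q* = 24.
The floor of 25 is below the equilibrium price 31, so it is not binding; the market clears at p* = 31, q* = 24.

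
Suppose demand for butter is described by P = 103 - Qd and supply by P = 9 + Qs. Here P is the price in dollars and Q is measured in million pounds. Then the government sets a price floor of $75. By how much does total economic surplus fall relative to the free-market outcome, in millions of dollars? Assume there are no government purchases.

361

Rearranging demand gives Qd = 103 - P; rearranging supply gives Qs = P - 9. Equilibrium: 103 - P = P - 9, so 112 = 2P and P* = 56, Q* = 47.
Because the floor (75) lies above the market-clearing price, it is binding.
At P = 75: Qd = 103 - 75 = 28 and Qs = 75 - 9 = 66.
Quantity traded falls to 28. At Q = 28 the demand price is 103 - 28 = 75 and the supply price is 9 + 28 = 37.
Deadweight loss = ½ · (75 - 37) · (47 - 28) = ½ · 38 · 19 = 361.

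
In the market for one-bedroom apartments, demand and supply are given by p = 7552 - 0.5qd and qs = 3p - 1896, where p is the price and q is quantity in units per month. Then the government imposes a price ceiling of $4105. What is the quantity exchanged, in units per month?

8304

Rearranging demand gives qd = 15104 - 2p. In a free market, 15104 - 2p = 3p - 1896 gives the equilibrium p* = 3400, q* = 8304.
The ceiling of 4105 is above the equilibrium price 3400, so it is not binding; the market clears at p* = 3400, q* = 8304.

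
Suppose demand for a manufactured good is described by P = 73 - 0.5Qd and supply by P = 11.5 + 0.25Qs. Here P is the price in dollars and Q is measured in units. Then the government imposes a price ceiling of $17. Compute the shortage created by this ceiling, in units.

Rearranging demand gives Qd = 146 - 2P; rearranging supply gives Qs = 4P - 46. Equilibrium: 146 - 2P = 4P - 46, so 192 = 6P and P* = 32, Q* = 82.
Because the ceiling (17) lies below the market-clearing price, it is binding.
At P = 17: Qd = 146 - 2·17 = 112 and Qs = 4·17 - 46 = 22.
Shortage = Qd - Qs = 112 - 22 = 90.

90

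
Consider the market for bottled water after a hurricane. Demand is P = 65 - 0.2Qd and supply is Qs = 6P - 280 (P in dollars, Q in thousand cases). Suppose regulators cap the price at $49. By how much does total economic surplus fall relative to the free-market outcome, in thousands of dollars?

Rearranging demand gives Qd = 325 - 5P. Setting quantity demanded equal to quantity supplied, 325 - 5P = 6P - 280, gives P* = 55 and Q* = 50.
Because the ceiling (49) lies below the market-clearing price, it is binding.
At P = 49: Qd = 325 - 5·49 = 80 and Qs = 6·49 - 280 = 14.
Quantity traded falls to 14. At Q = 14 the demand price is (325 - 14)/5 = 62.2 and the supply price is (280 + 14)/6 = 49.
Deadweight loss = ½ · (62.2 - 49) · (50 - 14) = ½ · 13.2 · 36 = 237.6.

237.6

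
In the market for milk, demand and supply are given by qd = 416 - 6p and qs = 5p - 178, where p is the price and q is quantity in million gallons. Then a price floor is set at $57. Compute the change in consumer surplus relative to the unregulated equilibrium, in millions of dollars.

In a free market, 416 - 6p = 5p - 178 gives the equilibrium p* = 54, q* = 92.
Since 57 > 54, the floor is binding.
At p = 57: qd = 416 - 6·57 = 74 and qs = 5·57 - 178 = 107.
Consumer surplus without the control is ½ · (208/3 - 54) · 92 = 2116/3.
With the floor, consumers buy 74 units at 57, so CS = ½ · (208/3 - 57) · 74 = 1369/3.
Change in consumer surplus = 1369/3 - 2116/3 = -249.

-249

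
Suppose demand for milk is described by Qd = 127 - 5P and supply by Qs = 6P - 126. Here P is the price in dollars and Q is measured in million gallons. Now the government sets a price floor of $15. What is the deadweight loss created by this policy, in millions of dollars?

0

Without the control the market clears where 127 - 5P = 6P - 126, i.e. P* = 23 and Q* = 12.
Since 15 is below P* = 23, the floor does not bind and the free-market outcome prevails.
Since the control does not bind, no trades are prevented and deadweight loss is zero.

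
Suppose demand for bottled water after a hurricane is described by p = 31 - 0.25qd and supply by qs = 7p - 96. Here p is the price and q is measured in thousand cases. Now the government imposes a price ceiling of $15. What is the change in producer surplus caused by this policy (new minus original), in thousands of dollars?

-132.5

Rearranging demand gives qd = 124 - 4p. Setting quantity demanded equal to quantity supplied, 124 - 4p = 7p - 96, gives p* = 20 and q* = 44.
Since 15 < 20, the ceiling is binding.
At p = 15: qd = 124 - 4·15 = 64 and qs = 7·15 - 96 = 9.
Producer surplus without the control is ½ · (20 - 96/7) · 44 = 968/7.
With the ceiling, producers sell 9 units at 15, so PS = ½ · (15 - 96/7) · 9 = 81/14.
Change in producer surplus = 81/14 - 968/7 = -132.5.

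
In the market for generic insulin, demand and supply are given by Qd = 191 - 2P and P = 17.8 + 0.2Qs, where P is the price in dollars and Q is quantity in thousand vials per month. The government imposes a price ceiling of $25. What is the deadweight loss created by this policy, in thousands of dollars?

1968.75

Rearranging supply gives Qs = 5P - 89. Setting quantity demanded equal to quantity supplied, 191 - 2P = 5P - 89, gives P* = 40 and Q* = 111.
Since 25 < 40, the ceiling is binding.
At P = 25: Qd = 191 - 2·25 = 141 and Qs = 5·25 - 89 = 36.
Quantity traded falls to 36. At Q = 36 the demand price is (191 - 36)/2 = 77.5 and the supply price is (89 + 36)/5 = 25.
Deadweight loss = ½ · (77.5 - 25) · (111 - 36) = ½ · 52.5 · 75 = 1968.75.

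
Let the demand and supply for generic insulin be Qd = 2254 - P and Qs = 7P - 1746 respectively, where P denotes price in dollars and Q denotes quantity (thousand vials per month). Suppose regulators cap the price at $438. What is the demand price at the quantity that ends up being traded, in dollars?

934

In a free market, 2254 - P = 7P - 1746 gives the equilibrium P* = 500, Q* = 1754.
Since 438 < 500, the ceiling is binding.
At P = 438: Qd = 2254 - 438 = 1816 and Qs = 7·438 - 1746 = 1320.
Only 1320 units reach the market. On the demand curve, the marginal buyer's willingness to pay at Q = 1320 is (2254 - 1320) = 934.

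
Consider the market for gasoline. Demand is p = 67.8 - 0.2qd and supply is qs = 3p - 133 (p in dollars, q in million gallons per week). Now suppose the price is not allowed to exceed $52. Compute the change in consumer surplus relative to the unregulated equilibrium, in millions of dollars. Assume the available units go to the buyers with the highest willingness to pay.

116.9

Rearranging demand gives qd = 339 - 5p. In a free market, 339 - 5p = 3p - 133 gives the equilibrium p* = 59, q* = 44.
The ceiling of 52 is below the equilibrium price 59, so it binds.
At p = 52: qd = 339 - 5·52 = 79 and qs = 3·52 - 133 = 23.
Consumer surplus without the control is ½ · (67.8 - 59) · 44 = 193.6.
With the ceiling, 23 units are sold at 52 (assume they go to the highest-value buyers). The demand price at q = 23 is 63.2, so CS = ½ · [(67.8 - 52) + (63.2 - 52)] · 23 = 310.5.
Change in consumer surplus = 310.5 - 193.6 = 116.9.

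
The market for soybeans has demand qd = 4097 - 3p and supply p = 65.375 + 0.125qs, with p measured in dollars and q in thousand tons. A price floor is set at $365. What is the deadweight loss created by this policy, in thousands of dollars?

0

Rearranging supply gives qs = 8p - 523. Without the control the market clears where 4097 - 3p = 8p - 523, i.e. p* = 420 and q* = 2837.
Since 365 is below p* = 420, the floor does not bind and the free-market outcome prevails.
Since the control does not bind, no trades are prevented and deadweight loss is zero.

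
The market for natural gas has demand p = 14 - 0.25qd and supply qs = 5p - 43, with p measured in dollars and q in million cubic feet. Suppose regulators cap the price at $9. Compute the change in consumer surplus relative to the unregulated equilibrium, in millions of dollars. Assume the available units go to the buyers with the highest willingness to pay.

-8.5

Rearranging demand gives qd = 56 - 4p. Equilibrium: 56 - 4p = 5p - 43, so 99 = 9p and p* = 11, q* = 12.
The ceiling of 9 is below the equilibrium price 11, so it binds.
At p = 9: qd = 56 - 4·9 = 20 and qs = 5·9 - 43 = 2.
Consumer surplus without the control is ½ · (14 - 11) · 12 = 18.
With the ceiling, 2 units are sold at 9 (assume they go to the highest-value buyers). The demand price at q = 2 is 13.5, so CS = ½ · [(14 - 9) + (13.5 - 9)] · 2 = 9.5.
Change in consumer surplus = 9.5 - 18 = -8.5.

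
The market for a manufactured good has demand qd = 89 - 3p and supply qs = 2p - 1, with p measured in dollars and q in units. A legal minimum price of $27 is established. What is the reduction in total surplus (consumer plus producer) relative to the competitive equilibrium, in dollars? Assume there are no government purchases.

303.75

Setting quantity demanded equal to quantity supplied, 89 - 3p = 2p - 1, gives p* = 18 and q* = 35.
The floor of 27 is above the equilibrium price 18, so it binds.
At p = 27: qd = 89 - 3·27 = 8 and qs = 2·27 - 1 = 53.
Quantity traded falls to 8. At q = 8 the demand price is (89 - 8)/3 = 27 and the supply price is (1 + 8)/2 = 4.5.
Deadweight loss = ½ · (27 - 4.5) · (35 - 8) = ½ · 22.5 · 27 = 303.75.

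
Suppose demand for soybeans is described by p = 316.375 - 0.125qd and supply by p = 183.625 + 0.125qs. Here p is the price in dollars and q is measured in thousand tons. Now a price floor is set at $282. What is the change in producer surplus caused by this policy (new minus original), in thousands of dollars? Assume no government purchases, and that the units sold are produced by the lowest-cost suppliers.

Rearranging demand gives qd = 2531 - 8p; rearranging supply gives qs = 8p - 1469. Setting quantity demanded equal to quantity supplied, 2531 - 8p = 8p - 1469, gives p* = 250 and q* = 531.
Since 282 > 250, the floor is binding.
At p = 282: qd = 2531 - 8·282 = 275 and qs = 8·282 - 1469 = 787.
Producer surplus without the control is ½ · (250 - 183.625) · 531 = 17622.5625.
With the floor, 275 units are sold at 282. The supply price at q = 275 is 218, so PS = ½ · [(282 - 183.625) + (282 - 218)] · 275 = 22326.5625.
Change in producer surplus = 22326.5625 - 17622.5625 = 4704.

4704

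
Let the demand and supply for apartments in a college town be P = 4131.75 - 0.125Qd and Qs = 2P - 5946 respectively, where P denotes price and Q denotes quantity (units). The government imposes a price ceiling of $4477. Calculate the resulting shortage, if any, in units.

0

Rearranging demand gives Qd = 33054 - 8P. In a free market, 33054 - 8P = 2P - 5946 gives the equilibrium P* = 3900, Q* = 1854.
Since 4477 is above P* = 3900, the ceiling does not bind and the free-market outcome prevails.
Since the control does not bind, there is no shortage.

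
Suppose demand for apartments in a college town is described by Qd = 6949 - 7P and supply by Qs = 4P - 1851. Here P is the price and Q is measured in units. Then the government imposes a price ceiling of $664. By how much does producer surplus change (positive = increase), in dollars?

Equilibrium: 6949 - 7P = 4P - 1851, so 8800 = 11P and P* = 800, Q* = 1349.
The ceiling of 664 is below the equilibrium price 800, so it binds.
At P = 664: Qd = 6949 - 7·664 = 2301 and Qs = 4·664 - 1851 = 805.
Producer surplus without the control is ½ · (800 - 462.75) · 1349 = 227475.125.
With the ceiling, producers sell 805 units at 664, so PS = ½ · (664 - 462.75) · 805 = 81003.125.
Change in producer surplus = 81003.125 - 227475.125 = -146472.

-146472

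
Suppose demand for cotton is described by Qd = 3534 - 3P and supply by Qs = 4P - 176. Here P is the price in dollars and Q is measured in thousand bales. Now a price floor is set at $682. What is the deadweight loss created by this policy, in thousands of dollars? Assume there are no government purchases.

Without the control the market clears where 3534 - 3P = 4P - 176, i.e. P* = 530 and Q* = 1944.
The floor of 682 is above the equilibrium price 530, so it binds.
At P = 682: Qd = 3534 - 3·682 = 1488 and Qs = 4·682 - 176 = 2552.
Quantity traded falls to 1488. At Q = 1488 the demand price is (3534 - 1488)/3 = 682 and the supply price is (176 + 1488)/4 = 416.
Deadweight loss = ½ · (682 - 416) · (1944 - 1488) = ½ · 266 · 456 = 60648.

60648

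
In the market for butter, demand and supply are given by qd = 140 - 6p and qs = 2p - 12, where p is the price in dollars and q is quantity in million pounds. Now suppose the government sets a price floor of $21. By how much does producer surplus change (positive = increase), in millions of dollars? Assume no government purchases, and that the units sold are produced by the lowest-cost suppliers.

-8

Equilibrium: 140 - 6p = 2p - 12, so 152 = 8p and p* = 19, q* = 26.
The floor of 21 is above the equilibrium price 19, so it binds.
At p = 21: qd = 140 - 6·21 = 14 and qs = 2·21 - 12 = 30.
Producer surplus without the control is ½ · (19 - 6) · 26 = 169.
With the floor, 14 units are sold at 21. The supply price at q = 14 is 13, so PS = ½ · [(21 - 6) + (21 - 13)] · 14 = 161.
Change in producer surplus = 161 - 169 = -8.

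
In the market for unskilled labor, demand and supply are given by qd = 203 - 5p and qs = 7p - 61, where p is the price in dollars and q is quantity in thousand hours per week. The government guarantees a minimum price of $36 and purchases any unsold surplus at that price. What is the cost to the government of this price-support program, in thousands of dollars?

Setting quantity demanded equal to quantity supplied, 203 - 5p = 7p - 61, gives p* = 22 and q* = 93.
Since 36 > 22, the floor is binding.
At p = 36: qd = 203 - 5·36 = 23 and qs = 7·36 - 61 = 191.
Surplus = qs - qd = 168.
Government expenditure = surplus × support price = 168 × 36 = 6048.

6048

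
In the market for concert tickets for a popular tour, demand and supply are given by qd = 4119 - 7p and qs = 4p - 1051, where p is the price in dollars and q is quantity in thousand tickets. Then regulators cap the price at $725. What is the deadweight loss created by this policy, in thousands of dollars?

0

Equilibrium: 4119 - 7p = 4p - 1051, so 5170 = 11p and p* = 470, q* = 829.
The ceiling of 725 is above the equilibrium price 470, so it is not binding; the market clears at p* = 470, q* = 829.
Since the control does not bind, no trades are prevented and deadweight loss is zero.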